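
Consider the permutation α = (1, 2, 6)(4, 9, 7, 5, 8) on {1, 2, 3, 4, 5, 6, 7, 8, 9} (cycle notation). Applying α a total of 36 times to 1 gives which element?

1

1 lies in the 3-cycle (1, 2, 6).
Since the cycle has length 3, α^36 acts on it the same as α^0 (36 mod 3 = 0).
So α^36(1) = 1.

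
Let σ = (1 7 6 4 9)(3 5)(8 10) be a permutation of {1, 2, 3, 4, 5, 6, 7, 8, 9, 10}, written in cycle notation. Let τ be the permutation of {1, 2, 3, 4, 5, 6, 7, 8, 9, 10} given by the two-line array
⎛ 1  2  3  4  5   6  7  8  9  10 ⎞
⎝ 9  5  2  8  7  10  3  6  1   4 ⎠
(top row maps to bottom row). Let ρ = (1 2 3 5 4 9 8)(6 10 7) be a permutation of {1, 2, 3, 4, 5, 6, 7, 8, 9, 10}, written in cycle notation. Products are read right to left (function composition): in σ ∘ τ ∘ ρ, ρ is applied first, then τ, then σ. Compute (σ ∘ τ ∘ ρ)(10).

5

Apply the permutations in order: ρ(10) = 7, then τ(7) = 3, then σ(3) = 5. So (σ ∘ τ ∘ ρ)(10) = 5.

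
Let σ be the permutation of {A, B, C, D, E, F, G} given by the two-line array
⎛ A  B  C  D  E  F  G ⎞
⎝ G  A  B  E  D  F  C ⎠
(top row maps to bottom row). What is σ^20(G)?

Tracing G → C → … returns to G after 4 steps, so G lies in a 4-cycle (A G C B).
On a 4-cycle, σ^4 is the identity, so σ^20 = σ^0 there (20 ≡ 0 mod 4).
So σ^20(G) = G.

G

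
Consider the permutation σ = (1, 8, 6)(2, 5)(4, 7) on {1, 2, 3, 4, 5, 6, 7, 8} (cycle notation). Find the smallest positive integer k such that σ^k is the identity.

6

The disjoint cycles have lengths 3, 2, 2, 1.
The order is lcm(3, 2, 2) = 6.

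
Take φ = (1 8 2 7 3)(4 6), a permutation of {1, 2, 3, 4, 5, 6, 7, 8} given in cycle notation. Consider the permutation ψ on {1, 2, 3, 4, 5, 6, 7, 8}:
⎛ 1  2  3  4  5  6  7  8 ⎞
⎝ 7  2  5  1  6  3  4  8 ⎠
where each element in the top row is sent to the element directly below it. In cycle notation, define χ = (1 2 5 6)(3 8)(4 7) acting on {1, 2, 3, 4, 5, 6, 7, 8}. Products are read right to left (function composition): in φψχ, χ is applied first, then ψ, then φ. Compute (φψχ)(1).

7

(φψχ)(1) = φ(ψ(χ(1))). χ(1) = 2, then ψ(2) = 2, then φ(2) = 7, so the result is 7.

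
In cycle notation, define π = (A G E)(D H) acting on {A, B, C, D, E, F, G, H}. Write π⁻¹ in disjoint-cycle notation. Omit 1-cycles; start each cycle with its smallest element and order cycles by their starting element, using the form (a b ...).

If π sends a → b within a cycle, π⁻¹ sends b → a; equivalently, reverse each cycle.
Reversing each cycle of π and rotating so the smallest element leads gives (A E G)(D H).

(A E G)(D H)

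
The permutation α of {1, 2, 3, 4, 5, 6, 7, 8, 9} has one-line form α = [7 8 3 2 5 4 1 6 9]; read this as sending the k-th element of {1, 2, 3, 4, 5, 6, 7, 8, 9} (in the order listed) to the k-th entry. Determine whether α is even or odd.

even

In disjoint-cycle form the cycle lengths are 4, 2, 1, 1, 1.
A cycle is odd iff its length is even; α has 2 even-length cycles, so sgn(α) = (−1)^2 and α is even.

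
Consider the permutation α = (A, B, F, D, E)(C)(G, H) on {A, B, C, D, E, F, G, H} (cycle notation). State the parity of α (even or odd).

odd

The cycle lengths are 5, 2, 1.
A cycle is odd iff its length is even; α has 1 even-length cycle, so sgn(α) = (−1)^1 and α is odd.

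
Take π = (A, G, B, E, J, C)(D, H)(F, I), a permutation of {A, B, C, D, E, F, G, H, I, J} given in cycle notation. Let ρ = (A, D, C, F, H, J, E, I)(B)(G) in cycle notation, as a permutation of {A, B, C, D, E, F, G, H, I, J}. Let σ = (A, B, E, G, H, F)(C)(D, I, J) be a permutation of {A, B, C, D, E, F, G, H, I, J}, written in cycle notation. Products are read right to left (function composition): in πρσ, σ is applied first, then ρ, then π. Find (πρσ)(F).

(πρσ)(F) = π(ρ(σ(F))). σ(F) = A, then ρ(A) = D, then π(D) = H, so the result is H.

H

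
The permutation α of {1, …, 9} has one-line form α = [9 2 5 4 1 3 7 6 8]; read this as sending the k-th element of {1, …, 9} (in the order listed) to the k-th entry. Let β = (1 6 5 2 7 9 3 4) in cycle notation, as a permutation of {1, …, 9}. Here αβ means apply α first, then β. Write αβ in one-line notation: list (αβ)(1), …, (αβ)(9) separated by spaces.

Chase each element through α then β: 1 → 9 → 3; 2 → 2 → 7; 3 → 5 → 2; 4 → 4 → 1; 5 → 1 → 6; 6 → 3 → 4; 7 → 7 → 9; 8 → 6 → 5; 9 → 8 → 8.
Collecting the images, αβ = [3 7 2 1 6 4 9 5 8].

3 7 2 1 6 4 9 5 8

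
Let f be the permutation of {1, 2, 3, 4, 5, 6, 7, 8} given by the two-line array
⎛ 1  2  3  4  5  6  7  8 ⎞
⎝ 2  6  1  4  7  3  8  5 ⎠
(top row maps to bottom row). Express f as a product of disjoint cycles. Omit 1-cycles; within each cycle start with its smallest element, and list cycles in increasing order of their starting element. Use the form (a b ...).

Start at 1 and follow images: 1 → 2 → 6 → 3 → 1, giving the cycle (1 2 6 3).
Continuing from each remaining unvisited element yields (1 2 6 3)(5 7 8).

(1 2 6 3)(5 7 8)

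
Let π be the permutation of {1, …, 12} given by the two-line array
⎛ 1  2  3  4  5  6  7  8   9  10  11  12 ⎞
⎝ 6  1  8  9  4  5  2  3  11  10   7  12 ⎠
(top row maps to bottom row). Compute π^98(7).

Tracing 7 → 2 → … returns to 7 after 8 steps, so 7 lies in an 8-cycle (1, 6, 5, 4, 9, 11, 7, 2).
Powers repeat with period 8 on this cycle, and 98 mod 8 = 2, so π^98(7) = π^2(7).
Advancing 2 steps from 7: 7 → 2 → 1.

1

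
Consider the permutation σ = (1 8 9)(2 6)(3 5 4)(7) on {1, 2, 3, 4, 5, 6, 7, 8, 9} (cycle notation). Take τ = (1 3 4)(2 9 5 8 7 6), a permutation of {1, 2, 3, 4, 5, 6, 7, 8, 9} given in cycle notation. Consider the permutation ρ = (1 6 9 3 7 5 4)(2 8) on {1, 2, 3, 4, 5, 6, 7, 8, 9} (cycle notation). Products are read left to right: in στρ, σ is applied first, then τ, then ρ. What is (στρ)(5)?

6

Chase 5: σ(5) = 4; τ(4) = 1; ρ(1) = 6. Hence (στρ)(5) = 6.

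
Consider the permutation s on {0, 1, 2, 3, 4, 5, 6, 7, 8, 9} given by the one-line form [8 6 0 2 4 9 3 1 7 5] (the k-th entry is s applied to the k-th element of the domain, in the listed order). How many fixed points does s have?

1

The fixed points (elements with s(x) = x) are {4}, so there is 1.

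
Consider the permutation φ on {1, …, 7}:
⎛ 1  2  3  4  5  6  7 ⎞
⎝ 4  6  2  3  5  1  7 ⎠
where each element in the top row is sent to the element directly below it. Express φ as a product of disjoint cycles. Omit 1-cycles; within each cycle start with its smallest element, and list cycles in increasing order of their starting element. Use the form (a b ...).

Start at 1 and follow images: 1 → 4 → 3 → 2 → 6 → 1, giving the cycle (1 4 3 2 6).
Repeating from the next unused element and collecting all non-trivial cycles gives (1 4 3 2 6).

(1 4 3 2 6)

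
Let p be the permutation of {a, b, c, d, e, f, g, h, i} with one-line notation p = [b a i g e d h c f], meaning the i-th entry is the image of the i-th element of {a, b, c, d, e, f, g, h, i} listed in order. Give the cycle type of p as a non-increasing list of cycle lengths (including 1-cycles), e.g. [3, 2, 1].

The disjoint cycles are (a b)(c i f d g h)(e), with lengths 6, 2, 1 in non-increasing order.

[6, 2, 1]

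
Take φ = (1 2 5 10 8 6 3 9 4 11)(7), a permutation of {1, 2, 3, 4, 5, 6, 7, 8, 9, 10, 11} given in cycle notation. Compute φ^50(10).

10

10 lies in the 10-cycle (1 2 5 10 8 6 3 9 4 11).
Since the cycle has length 10, φ^50 acts on it the same as φ^0 (50 mod 10 = 0).
So φ^50(10) = 10.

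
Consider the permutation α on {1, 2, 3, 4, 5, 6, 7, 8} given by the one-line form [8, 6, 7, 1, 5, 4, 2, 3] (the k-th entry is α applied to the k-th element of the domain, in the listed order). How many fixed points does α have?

1

The fixed points (elements with α(x) = x) are {5}, so there is 1.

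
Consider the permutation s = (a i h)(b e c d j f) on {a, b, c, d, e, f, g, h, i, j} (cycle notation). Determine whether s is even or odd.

odd

The cycle lengths are 6, 3, 1.
A cycle of length ℓ contributes ℓ−1 transpositions, so s is a product of 5 + 2 = 7 transpositions — odd.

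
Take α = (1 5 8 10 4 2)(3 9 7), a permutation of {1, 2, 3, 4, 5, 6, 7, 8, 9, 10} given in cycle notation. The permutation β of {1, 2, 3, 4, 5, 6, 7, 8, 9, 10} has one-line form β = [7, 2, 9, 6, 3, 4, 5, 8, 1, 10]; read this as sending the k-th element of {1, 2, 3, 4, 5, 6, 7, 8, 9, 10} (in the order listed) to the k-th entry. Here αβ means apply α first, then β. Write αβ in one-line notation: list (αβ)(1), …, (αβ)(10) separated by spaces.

3 7 1 2 8 4 9 10 5 6

(αβ)(x) = β(α(x)). Computing each image: β(α(1)) = β(5) = 3, β(α(2)) = β(1) = 7, β(α(3)) = β(9) = 1, β(α(4)) = β(2) = 2, β(α(5)) = β(8) = 8, β(α(6)) = β(6) = 4, β(α(7)) = β(3) = 9, β(α(8)) = β(10) = 10, β(α(9)) = β(7) = 5, β(α(10)) = β(4) = 6.
Hence αβ = [3 7 1 2 8 4 9 10 5 6].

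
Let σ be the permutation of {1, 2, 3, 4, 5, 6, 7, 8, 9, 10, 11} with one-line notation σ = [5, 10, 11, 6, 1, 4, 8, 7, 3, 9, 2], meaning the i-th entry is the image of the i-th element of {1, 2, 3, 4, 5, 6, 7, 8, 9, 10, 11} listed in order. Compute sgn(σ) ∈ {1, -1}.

-1

In disjoint-cycle form the cycle lengths are 5, 2, 2, 2.
A cycle is odd iff its length is even; σ has 3 even-length cycles, so sgn(σ) = (−1)^3 and σ is odd.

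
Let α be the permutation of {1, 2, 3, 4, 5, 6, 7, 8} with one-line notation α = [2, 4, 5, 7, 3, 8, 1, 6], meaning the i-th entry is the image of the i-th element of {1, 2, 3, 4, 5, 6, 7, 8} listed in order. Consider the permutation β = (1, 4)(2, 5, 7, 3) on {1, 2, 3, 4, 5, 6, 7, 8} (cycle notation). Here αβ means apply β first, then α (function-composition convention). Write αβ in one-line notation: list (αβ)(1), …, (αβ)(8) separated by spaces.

For each element, apply β then α: 1 → 4 → 7; 2 → 5 → 3; 3 → 2 → 4; 4 → 1 → 2; 5 → 7 → 1; 6 → 6 → 8; 7 → 3 → 5; 8 → 8 → 6.
Collecting the images, αβ = [7 3 4 2 1 8 5 6].

7 3 4 2 1 8 5 6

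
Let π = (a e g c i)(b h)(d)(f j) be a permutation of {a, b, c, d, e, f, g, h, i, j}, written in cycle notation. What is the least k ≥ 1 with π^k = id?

The disjoint cycles have lengths 5, 2, 2, 1.
The order is lcm(5, 2, 2) = 10.

10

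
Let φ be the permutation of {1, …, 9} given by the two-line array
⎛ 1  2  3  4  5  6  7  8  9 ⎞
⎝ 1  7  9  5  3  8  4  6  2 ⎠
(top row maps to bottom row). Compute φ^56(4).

3

Tracing 4 → 5 → … returns to 4 after 6 steps, so 4 lies in a 6-cycle (2 7 4 5 3 9).
On a 6-cycle, φ^6 is the identity, so φ^56 = φ^2 there (56 ≡ 2 mod 6).
Stepping 2 places around the cycle: 4 → 5 → 3.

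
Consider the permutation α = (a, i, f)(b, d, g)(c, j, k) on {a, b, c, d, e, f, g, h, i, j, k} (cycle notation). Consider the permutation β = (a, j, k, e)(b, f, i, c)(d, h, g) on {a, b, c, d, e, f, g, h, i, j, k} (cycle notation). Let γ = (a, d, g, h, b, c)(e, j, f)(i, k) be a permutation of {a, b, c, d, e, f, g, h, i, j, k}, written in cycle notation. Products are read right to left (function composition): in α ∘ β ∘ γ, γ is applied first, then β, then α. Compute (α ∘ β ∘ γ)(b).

(α ∘ β ∘ γ)(b) = α(β(γ(b))). γ(b) = c, then β(c) = b, then α(b) = d, so the result is d.

d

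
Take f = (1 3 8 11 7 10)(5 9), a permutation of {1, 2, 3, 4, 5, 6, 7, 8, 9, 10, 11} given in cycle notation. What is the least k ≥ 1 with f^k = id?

The disjoint cycles have lengths 6, 2, 1, 1, 1.
The order is lcm(6, 2) = 6.

6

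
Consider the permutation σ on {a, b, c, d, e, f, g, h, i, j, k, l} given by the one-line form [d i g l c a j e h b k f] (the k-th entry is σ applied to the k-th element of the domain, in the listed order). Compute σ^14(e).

e

Tracing e → c → … returns to e after 7 steps, so e lies in a 7-cycle (b, i, h, e, c, g, j).
Powers repeat with period 7 on this cycle, and 14 mod 7 = 0, so σ^14(e) = σ^0(e).
So σ^14(e) = e.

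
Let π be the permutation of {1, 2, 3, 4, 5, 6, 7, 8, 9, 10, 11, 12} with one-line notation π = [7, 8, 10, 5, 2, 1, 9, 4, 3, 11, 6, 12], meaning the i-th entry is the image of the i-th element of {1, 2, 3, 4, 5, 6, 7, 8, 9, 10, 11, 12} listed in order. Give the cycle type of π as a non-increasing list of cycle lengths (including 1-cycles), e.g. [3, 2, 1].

The disjoint cycles are (1 7 9 3 10 11 6)(2 8 4 5)(12), with lengths 7, 4, 1 in non-increasing order.

[7, 4, 1]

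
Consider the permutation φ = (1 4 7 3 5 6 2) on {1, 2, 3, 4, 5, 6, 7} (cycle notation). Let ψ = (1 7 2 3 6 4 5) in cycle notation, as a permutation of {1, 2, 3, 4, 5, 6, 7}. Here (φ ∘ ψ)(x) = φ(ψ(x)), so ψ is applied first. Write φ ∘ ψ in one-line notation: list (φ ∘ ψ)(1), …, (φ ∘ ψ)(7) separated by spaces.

3 5 2 6 4 7 1

(φ ∘ ψ)(x) = φ(ψ(x)). Computing each image: φ(ψ(1)) = φ(7) = 3, φ(ψ(2)) = φ(3) = 5, φ(ψ(3)) = φ(6) = 2, φ(ψ(4)) = φ(5) = 6, φ(ψ(5)) = φ(1) = 4, φ(ψ(6)) = φ(4) = 7, φ(ψ(7)) = φ(2) = 1.
Hence φ ∘ ψ = [3 5 2 6 4 7 1].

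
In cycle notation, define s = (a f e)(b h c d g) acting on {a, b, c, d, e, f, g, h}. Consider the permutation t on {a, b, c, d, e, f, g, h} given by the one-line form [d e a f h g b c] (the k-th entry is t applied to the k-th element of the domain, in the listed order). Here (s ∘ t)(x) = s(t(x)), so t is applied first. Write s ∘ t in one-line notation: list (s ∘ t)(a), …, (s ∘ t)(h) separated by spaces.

g a f e c b h d

For each element, apply t then s: a → d → g; b → e → a; c → a → f; d → f → e; e → h → c; f → g → b; g → b → h; h → c → d.
Collecting the images, s ∘ t = [g a f e c b h d].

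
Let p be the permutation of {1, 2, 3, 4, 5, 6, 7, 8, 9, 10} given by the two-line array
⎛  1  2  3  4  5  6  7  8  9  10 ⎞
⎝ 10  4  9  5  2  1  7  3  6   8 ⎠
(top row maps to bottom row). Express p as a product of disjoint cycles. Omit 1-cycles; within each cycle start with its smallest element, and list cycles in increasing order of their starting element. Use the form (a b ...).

(1 10 8 3 9 6)(2 4 5)

Start at 1 and follow images: 1 → 10 → 8 → 3 → 9 → 6 → 1, giving the cycle (1 10 8 3 9 6).
Continuing from each remaining unvisited element yields (1 10 8 3 9 6)(2 4 5).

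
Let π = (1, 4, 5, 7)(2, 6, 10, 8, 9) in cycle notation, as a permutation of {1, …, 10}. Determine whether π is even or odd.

odd

The cycle lengths are 5, 4, 1.
A cycle of length ℓ contributes ℓ−1 transpositions, so π is a product of 4 + 3 = 7 transpositions — odd.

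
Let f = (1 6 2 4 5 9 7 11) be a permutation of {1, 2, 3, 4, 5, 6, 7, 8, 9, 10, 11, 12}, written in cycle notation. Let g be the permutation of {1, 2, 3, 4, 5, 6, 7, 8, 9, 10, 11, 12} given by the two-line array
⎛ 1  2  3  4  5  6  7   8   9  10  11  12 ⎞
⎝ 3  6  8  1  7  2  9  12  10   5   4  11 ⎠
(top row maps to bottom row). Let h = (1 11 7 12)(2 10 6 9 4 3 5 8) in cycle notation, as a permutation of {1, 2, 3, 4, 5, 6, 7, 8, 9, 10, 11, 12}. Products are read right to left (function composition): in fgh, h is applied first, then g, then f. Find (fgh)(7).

1

(fgh)(7) = f(g(h(7))). h(7) = 12, then g(12) = 11, then f(11) = 1, so the result is 1.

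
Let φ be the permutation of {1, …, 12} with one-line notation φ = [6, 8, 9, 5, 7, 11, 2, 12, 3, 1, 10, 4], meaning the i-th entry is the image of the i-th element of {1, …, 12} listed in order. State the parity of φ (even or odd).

In disjoint-cycle form the cycle lengths are 6, 4, 2.
A cycle is odd iff its length is even; φ has 3 even-length cycles, so sgn(φ) = (−1)^3 and φ is odd.

odd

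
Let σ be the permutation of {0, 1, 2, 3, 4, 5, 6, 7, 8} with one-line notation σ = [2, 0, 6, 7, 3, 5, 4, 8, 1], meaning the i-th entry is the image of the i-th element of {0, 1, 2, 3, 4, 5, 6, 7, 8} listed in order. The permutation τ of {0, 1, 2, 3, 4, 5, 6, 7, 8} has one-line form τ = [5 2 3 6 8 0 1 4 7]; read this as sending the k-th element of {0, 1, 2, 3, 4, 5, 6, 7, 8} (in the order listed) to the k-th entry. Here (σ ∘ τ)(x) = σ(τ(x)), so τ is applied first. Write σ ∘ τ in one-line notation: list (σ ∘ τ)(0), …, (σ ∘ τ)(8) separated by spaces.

5 6 7 4 1 2 0 3 8

(σ ∘ τ)(x) = σ(τ(x)). Computing each image: σ(τ(0)) = σ(5) = 5, σ(τ(1)) = σ(2) = 6, σ(τ(2)) = σ(3) = 7, σ(τ(3)) = σ(6) = 4, σ(τ(4)) = σ(8) = 1, σ(τ(5)) = σ(0) = 2, σ(τ(6)) = σ(1) = 0, σ(τ(7)) = σ(4) = 3, σ(τ(8)) = σ(7) = 8.
Hence σ ∘ τ = [5 6 7 4 1 2 0 3 8].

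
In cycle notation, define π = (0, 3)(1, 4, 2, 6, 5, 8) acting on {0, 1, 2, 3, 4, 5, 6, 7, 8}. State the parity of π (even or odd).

The cycle lengths are 6, 2, 1.
A cycle is odd iff its length is even; π has 2 even-length cycles, so sgn(π) = (−1)^2 and π is even.

even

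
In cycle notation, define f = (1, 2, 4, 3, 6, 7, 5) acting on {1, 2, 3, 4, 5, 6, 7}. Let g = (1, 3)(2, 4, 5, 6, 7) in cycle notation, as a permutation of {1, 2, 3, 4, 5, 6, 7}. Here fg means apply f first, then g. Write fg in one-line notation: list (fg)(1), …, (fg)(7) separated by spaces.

4 5 7 1 3 2 6

For each element, apply f then g: 1 → 2 → 4; 2 → 4 → 5; 3 → 6 → 7; 4 → 3 → 1; 5 → 1 → 3; 6 → 7 → 2; 7 → 5 → 6.
Collecting the images, fg = [4 5 7 1 3 2 6].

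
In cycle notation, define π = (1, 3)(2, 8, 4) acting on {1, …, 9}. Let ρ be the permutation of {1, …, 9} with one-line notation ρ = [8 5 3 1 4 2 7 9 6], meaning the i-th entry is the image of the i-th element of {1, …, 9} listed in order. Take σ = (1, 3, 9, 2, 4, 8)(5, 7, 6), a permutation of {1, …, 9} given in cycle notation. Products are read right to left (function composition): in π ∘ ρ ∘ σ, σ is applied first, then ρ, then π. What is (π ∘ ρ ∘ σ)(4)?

Apply the permutations in order: σ(4) = 8, then ρ(8) = 9, then π(9) = 9. So (π ∘ ρ ∘ σ)(4) = 9.

9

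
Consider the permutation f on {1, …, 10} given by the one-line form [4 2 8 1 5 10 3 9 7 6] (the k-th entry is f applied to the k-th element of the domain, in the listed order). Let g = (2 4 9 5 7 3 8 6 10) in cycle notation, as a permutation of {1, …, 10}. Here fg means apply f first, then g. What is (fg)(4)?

1

First apply f: f(4) = 1, then g(1) = 1. Thus (fg)(4) = 1.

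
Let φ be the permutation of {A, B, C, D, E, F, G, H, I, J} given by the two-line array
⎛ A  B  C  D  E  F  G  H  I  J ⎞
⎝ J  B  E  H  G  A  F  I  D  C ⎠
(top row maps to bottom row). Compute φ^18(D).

D

Tracing D → H → … returns to D after 3 steps, so D lies in a 3-cycle (D, H, I).
Since the cycle has length 3, φ^18 acts on it the same as φ^0 (18 mod 3 = 0).
So φ^18(D) = D.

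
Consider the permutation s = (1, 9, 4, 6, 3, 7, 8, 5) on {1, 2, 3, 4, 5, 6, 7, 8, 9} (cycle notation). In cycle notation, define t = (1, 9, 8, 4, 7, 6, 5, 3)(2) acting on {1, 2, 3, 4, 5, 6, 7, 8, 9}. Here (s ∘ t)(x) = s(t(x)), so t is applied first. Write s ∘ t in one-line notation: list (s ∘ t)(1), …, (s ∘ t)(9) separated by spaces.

4 2 9 8 7 1 3 6 5

(s ∘ t)(x) = s(t(x)). Computing each image: s(t(1)) = s(9) = 4, s(t(2)) = s(2) = 2, s(t(3)) = s(1) = 9, s(t(4)) = s(7) = 8, s(t(5)) = s(3) = 7, s(t(6)) = s(5) = 1, s(t(7)) = s(6) = 3, s(t(8)) = s(4) = 6, s(t(9)) = s(8) = 5.
Hence s ∘ t = [4 2 9 8 7 1 3 6 5].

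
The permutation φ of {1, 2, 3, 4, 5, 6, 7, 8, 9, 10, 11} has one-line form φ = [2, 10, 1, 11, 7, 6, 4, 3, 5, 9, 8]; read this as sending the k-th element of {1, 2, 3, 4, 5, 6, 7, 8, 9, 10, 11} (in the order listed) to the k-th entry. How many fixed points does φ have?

1

The fixed points (elements with φ(x) = x) are {6}, so there is 1.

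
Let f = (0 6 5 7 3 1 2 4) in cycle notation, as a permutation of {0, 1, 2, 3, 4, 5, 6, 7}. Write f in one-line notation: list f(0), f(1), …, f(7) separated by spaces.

6 2 4 1 0 7 5 3

Each element maps to the next entry in its cycle (wrapping to the front): 0→6, 1→2, 2→4, 3→1, 4→0, 5→7, 6→5, 7→3.
So the one-line form is 6 2 4 1 0 7 5 3.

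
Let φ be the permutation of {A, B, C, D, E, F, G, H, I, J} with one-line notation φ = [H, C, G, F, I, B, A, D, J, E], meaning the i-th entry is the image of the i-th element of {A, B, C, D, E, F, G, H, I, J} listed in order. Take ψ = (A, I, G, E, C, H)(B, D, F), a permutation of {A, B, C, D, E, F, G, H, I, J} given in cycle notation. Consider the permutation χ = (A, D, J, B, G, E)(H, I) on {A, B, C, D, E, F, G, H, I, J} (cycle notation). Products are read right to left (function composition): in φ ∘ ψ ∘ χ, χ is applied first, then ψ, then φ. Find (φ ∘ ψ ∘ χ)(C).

D

Apply the permutations in order: χ(C) = C, then ψ(C) = H, then φ(H) = D. So (φ ∘ ψ ∘ χ)(C) = D.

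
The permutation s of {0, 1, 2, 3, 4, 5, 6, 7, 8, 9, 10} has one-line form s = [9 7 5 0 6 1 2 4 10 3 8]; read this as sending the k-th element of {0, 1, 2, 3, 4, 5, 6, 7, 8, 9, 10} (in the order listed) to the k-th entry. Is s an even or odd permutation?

even

In disjoint-cycle form the cycle lengths are 6, 3, 2.
A cycle is odd iff its length is even; s has 2 even-length cycles, so sgn(s) = (−1)^2 and s is even.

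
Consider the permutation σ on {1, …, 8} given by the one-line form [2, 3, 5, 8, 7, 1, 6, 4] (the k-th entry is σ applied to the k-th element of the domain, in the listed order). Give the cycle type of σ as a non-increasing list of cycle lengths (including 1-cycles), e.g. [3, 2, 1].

[6, 2]

The disjoint cycles are (1 2 3 5 7 6)(4 8), with lengths 6, 2 in non-increasing order.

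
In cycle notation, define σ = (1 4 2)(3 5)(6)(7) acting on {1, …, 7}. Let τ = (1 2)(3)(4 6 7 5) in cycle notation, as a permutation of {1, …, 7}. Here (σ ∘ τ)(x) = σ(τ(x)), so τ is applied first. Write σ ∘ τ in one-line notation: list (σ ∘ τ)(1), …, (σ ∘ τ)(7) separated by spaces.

1 4 5 6 2 7 3

For each element, apply τ then σ: 1 → 2 → 1; 2 → 1 → 4; 3 → 3 → 5; 4 → 6 → 6; 5 → 4 → 2; 6 → 7 → 7; 7 → 5 → 3.
So σ ∘ τ in one-line form is 1 4 5 6 2 7 3.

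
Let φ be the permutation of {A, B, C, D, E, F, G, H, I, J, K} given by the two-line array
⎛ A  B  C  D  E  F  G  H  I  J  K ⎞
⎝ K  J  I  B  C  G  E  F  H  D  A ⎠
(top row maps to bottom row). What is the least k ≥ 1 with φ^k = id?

The disjoint-cycle form of φ has cycle lengths 6, 3, 2.
The order of φ is the least common multiple of its cycle lengths: lcm(6, 3, 2) = 6.

6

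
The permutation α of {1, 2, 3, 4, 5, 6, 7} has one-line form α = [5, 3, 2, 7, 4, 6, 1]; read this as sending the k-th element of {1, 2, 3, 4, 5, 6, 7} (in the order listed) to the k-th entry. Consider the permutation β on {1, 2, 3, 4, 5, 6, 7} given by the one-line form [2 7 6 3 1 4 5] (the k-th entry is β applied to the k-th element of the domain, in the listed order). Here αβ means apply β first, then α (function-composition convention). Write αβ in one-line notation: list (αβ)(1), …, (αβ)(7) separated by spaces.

Chase each element through β then α: 1 → 2 → 3; 2 → 7 → 1; 3 → 6 → 6; 4 → 3 → 2; 5 → 1 → 5; 6 → 4 → 7; 7 → 5 → 4.
So αβ in one-line form is 3 1 6 2 5 7 4.

3 1 6 2 5 7 4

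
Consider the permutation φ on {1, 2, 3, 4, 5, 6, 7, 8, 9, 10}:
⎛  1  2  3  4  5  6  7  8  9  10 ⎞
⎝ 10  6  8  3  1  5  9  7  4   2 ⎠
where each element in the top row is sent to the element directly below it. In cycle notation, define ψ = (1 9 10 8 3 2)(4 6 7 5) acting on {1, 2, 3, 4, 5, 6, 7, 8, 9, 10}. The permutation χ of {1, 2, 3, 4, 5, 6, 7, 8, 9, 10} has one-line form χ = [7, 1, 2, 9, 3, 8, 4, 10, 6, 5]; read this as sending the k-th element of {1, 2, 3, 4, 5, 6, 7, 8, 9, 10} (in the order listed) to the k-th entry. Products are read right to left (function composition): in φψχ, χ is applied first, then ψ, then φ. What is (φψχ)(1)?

Apply the permutations in order: χ(1) = 7, then ψ(7) = 5, then φ(5) = 1. So (φψχ)(1) = 1.

1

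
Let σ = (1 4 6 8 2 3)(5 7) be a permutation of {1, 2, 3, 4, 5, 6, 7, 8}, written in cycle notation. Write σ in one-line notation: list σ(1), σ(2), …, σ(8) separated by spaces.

Image by image: 1→4, 2→3, 3→1, 4→6, 5→7, 6→8, 7→5, 8→2.
So the one-line form is 4 3 1 6 7 8 5 2.

4 3 1 6 7 8 5 2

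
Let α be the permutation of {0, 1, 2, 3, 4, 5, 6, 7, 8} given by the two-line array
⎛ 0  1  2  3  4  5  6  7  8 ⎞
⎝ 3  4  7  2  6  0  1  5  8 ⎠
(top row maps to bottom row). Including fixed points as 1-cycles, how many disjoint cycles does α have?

The cycle decomposition is (0, 3, 2, 7, 5)(1, 4, 6)(8), which has 3 cycles (counting 1-cycles).

3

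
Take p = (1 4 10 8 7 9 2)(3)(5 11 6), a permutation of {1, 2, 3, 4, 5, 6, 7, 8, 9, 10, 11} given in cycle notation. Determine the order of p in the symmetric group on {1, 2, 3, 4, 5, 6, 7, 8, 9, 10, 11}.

21

The disjoint cycles have lengths 7, 3, 1.
The order of p is the least common multiple of its cycle lengths: lcm(7, 3) = 21.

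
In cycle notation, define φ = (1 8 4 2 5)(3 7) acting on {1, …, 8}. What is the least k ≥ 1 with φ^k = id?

The disjoint cycles have lengths 5, 2, 1.
The order of φ is the least common multiple of its cycle lengths: lcm(5, 2) = 10.

10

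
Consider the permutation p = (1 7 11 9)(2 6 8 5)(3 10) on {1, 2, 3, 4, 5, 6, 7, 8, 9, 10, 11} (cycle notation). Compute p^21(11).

11 lies in the 4-cycle (1 7 11 9).
Powers repeat with period 4 on this cycle, and 21 mod 4 = 1, so p^21(11) = p^1(11).
Stepping 1 place around the cycle: 11 → 9.

9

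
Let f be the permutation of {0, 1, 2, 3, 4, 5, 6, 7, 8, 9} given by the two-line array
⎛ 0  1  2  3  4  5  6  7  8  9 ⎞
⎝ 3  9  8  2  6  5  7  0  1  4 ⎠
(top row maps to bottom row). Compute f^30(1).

Tracing 1 → 9 → … returns to 1 after 9 steps, so 1 lies in a 9-cycle (0 3 2 8 1 9 4 6 7).
Powers repeat with period 9 on this cycle, and 30 mod 9 = 3, so f^30(1) = f^3(1).
Stepping 3 places around the cycle: 1 → 9 → 4 → 6.

6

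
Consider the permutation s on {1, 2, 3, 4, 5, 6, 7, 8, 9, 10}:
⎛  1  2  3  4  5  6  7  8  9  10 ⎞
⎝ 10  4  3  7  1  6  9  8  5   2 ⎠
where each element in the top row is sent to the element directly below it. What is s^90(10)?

Tracing 10 → 2 → … returns to 10 after 7 steps, so 10 lies in a 7-cycle (1 10 2 4 7 9 5).
Powers repeat with period 7 on this cycle, and 90 mod 7 = 6, so s^90(10) = s^6(10).
Advancing 6 steps from 10: 10 → 2 → 4 → 7 → 9 → 5 → 1.

1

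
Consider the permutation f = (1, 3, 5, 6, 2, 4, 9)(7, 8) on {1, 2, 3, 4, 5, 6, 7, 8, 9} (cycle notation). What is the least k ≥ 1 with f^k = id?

The cycle type of f is (7, 2).
Since disjoint cycles commute, ord(f) = lcm(7, 2) = 14.

14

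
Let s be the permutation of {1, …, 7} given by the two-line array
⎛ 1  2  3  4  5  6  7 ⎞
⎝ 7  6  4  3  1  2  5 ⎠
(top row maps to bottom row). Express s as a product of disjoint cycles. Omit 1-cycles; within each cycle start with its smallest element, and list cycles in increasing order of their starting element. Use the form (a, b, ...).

(1, 7, 5)(2, 6)(3, 4)

From 1: 1 → 7 → 5 → 1, closing the cycle (1, 7, 5).
Continuing from each remaining unvisited element yields (1, 7, 5)(2, 6)(3, 4).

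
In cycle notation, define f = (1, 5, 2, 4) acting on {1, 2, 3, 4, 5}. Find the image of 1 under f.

1 appears in (1, 5, 2, 4); the next entry (wrapping around) is 5.

5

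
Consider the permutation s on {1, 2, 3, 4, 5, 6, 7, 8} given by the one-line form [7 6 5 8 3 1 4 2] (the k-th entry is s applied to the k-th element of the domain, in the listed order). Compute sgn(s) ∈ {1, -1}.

In disjoint-cycle form the cycle lengths are 6, 2.
A cycle of length ℓ contributes ℓ−1 transpositions, so s is a product of 5 + 1 = 6 transpositions — even.

1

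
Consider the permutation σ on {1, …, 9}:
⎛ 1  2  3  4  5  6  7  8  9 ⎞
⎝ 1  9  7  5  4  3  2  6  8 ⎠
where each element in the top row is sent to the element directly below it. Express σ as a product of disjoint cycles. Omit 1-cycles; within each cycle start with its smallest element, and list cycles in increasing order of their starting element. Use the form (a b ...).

(2 9 8 6 3 7)(4 5)

From 2: 2 → 9 → 8 → 6 → 3 → 7 → 2, closing the cycle (2 9 8 6 3 7).
Repeating from the next unused element and collecting all non-trivial cycles gives (2 9 8 6 3 7)(4 5).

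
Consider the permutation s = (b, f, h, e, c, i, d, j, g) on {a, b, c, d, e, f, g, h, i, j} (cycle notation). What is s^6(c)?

c lies in the 9-cycle (b, f, h, e, c, i, d, j, g).
Stepping 6 places around the cycle: c → i → d → j → g → b → f.

f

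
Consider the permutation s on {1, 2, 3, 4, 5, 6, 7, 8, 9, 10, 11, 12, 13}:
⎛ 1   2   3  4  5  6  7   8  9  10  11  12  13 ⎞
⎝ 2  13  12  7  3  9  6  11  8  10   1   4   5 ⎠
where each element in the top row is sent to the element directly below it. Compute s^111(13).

Tracing 13 → 5 → … returns to 13 after 12 steps, so 13 lies in a 12-cycle (1 2 13 5 3 12 4 7 6 9 8 11).
Powers repeat with period 12 on this cycle, and 111 mod 12 = 3, so s^111(13) = s^3(13).
Stepping 3 places around the cycle: 13 → 5 → 3 → 12.

12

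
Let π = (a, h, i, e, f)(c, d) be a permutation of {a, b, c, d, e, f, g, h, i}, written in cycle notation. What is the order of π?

10

The disjoint cycles have lengths 5, 2, 1, 1.
The order of π is the least common multiple of its cycle lengths: lcm(5, 2) = 10.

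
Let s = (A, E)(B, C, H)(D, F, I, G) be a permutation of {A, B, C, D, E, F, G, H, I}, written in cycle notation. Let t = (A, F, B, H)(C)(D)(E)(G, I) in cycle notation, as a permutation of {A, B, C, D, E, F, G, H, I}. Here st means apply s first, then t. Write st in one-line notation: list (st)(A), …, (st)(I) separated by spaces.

E C A B F G D H I

(st)(x) = t(s(x)). Computing each image: t(s(A)) = t(E) = E, t(s(B)) = t(C) = C, t(s(C)) = t(H) = A, t(s(D)) = t(F) = B, t(s(E)) = t(A) = F, t(s(F)) = t(I) = G, t(s(G)) = t(D) = D, t(s(H)) = t(B) = H, t(s(I)) = t(G) = I.
Hence st = [E C A B F G D H I].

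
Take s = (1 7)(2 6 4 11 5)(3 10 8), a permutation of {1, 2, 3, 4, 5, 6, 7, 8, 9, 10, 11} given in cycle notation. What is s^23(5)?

4

5 lies in the 5-cycle (2 6 4 11 5).
On a 5-cycle, s^5 is the identity, so s^23 = s^3 there (23 ≡ 3 mod 5).
Advancing 3 steps from 5: 5 → 2 → 6 → 4.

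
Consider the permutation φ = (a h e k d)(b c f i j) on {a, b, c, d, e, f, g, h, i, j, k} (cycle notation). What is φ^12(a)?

a lies in the 5-cycle (a h e k d).
Since the cycle has length 5, φ^12 acts on it the same as φ^2 (12 mod 5 = 2).
Advancing 2 steps from a: a → h → e.

e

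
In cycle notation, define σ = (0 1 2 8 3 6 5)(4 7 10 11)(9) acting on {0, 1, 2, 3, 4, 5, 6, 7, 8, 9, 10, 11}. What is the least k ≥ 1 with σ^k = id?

The disjoint cycles have lengths 7, 4, 1.
The order is lcm(7, 4) = 28.

28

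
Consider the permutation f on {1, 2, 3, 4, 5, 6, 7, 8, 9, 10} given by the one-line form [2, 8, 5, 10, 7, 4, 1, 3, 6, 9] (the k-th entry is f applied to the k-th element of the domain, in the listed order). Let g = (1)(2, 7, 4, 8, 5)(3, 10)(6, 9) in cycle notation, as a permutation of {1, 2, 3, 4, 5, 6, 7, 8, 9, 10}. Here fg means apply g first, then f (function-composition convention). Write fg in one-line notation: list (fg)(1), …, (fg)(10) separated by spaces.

2 1 9 3 8 6 10 7 4 5

Chase each element through g then f: 1 → 1 → 2; 2 → 7 → 1; 3 → 10 → 9; 4 → 8 → 3; 5 → 2 → 8; 6 → 9 → 6; 7 → 4 → 10; 8 → 5 → 7; 9 → 6 → 4; 10 → 3 → 5.
Collecting the images, fg = [2 1 9 3 8 6 10 7 4 5].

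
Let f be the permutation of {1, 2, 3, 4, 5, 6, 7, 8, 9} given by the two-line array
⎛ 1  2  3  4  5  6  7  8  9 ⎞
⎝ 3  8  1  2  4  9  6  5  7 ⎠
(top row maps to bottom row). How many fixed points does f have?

0

No element satisfies f(x) = x, so there are 0 fixed points.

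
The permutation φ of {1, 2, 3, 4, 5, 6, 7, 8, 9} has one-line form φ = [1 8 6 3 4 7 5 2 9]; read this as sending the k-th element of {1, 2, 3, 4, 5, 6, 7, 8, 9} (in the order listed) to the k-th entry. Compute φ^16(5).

Tracing 5 → 4 → … returns to 5 after 5 steps, so 5 lies in a 5-cycle (3 6 7 5 4).
Powers repeat with period 5 on this cycle, and 16 mod 5 = 1, so φ^16(5) = φ^1(5).
Advancing 1 step from 5: 5 → 4.

4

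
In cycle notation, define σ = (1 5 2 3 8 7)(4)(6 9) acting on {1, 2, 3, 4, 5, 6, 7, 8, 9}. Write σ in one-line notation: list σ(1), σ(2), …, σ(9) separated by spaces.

5 3 8 4 2 9 1 7 6

Image by image: 1↦5, 2↦3, 3↦8, 4↦4, 5↦2, 6↦9, 7↦1, 8↦7, 9↦6.
Listing these in domain order gives 5 3 8 4 2 9 1 7 6.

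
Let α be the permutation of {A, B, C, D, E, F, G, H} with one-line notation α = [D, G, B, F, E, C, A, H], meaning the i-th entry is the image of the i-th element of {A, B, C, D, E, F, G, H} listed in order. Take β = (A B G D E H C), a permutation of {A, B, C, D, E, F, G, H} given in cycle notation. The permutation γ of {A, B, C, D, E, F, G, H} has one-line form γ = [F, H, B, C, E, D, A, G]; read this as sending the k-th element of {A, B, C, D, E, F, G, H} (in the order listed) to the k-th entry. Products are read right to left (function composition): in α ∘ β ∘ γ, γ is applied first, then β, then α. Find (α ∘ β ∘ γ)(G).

G

(α ∘ β ∘ γ)(G) = α(β(γ(G))). γ(G) = A, then β(A) = B, then α(B) = G, so the result is G.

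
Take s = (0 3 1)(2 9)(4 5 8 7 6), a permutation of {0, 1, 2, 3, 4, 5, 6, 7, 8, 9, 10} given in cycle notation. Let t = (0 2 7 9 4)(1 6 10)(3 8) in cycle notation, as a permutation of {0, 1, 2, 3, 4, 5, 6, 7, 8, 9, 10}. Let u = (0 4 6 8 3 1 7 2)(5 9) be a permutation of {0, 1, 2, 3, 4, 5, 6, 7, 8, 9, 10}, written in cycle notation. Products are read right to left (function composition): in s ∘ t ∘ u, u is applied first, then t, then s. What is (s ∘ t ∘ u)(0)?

3

Apply the permutations in order: u(0) = 4, then t(4) = 0, then s(0) = 3. So (s ∘ t ∘ u)(0) = 3.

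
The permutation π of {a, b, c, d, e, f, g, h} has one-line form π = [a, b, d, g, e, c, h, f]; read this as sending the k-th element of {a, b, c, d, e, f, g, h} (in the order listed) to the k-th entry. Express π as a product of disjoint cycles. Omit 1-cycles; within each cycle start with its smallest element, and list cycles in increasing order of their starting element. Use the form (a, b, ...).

Iterating π from c gives c → d → g → h → f → c; that is the 5-cycle (c, d, g, h, f).
Continuing from each remaining unvisited element yields (c, d, g, h, f).

(c, d, g, h, f)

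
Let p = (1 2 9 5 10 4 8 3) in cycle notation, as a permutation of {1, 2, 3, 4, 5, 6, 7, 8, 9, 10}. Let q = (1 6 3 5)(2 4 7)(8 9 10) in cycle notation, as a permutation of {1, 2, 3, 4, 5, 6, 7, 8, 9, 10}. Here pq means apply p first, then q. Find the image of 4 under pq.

First apply p: p(4) = 8, then q(8) = 9. Thus (pq)(4) = 9.

9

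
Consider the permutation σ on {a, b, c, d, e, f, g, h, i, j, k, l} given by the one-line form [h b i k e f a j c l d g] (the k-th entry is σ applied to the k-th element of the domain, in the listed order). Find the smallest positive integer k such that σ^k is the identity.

The disjoint-cycle form of σ has cycle lengths 5, 2, 2, 1, 1, 1.
The order is lcm(5, 2, 2) = 10.

10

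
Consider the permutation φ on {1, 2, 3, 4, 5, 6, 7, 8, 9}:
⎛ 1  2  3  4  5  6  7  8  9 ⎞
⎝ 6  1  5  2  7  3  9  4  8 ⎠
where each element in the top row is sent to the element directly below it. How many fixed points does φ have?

0

No element satisfies φ(x) = x, so there are 0 fixed points.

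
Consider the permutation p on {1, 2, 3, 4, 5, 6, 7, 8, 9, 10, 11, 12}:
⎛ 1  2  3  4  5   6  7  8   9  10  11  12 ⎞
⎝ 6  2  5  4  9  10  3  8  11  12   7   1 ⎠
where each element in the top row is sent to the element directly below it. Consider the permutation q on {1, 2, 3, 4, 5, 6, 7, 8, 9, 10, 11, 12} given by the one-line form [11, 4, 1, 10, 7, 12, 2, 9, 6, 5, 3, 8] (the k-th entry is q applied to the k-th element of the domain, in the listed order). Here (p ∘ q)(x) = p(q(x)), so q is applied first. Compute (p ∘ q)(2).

q(2) = 4, then p(4) = 4; composing gives (p ∘ q)(2) = 4.

4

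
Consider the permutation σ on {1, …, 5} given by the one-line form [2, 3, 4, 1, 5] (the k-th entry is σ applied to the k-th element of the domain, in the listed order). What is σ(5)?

5 is element number 5 of the domain, and entry number 5 of the one-line form is 5, so σ(5) = 5.

5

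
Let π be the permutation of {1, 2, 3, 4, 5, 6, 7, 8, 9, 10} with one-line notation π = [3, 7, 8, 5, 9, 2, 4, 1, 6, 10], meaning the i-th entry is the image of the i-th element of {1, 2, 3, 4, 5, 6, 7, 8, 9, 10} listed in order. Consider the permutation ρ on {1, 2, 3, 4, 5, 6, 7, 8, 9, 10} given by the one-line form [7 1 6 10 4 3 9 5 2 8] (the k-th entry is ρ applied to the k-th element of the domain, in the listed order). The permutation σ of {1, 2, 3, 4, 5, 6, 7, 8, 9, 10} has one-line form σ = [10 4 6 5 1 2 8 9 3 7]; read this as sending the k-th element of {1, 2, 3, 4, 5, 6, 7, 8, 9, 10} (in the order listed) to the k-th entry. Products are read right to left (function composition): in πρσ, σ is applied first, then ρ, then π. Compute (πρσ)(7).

Apply the permutations in order: σ(7) = 8, then ρ(8) = 5, then π(5) = 9. So (πρσ)(7) = 9.

9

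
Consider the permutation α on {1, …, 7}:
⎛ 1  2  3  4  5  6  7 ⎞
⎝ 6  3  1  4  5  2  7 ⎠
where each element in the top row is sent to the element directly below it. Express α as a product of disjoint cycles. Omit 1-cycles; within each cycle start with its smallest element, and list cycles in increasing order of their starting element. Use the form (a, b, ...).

(1, 6, 2, 3)

Iterating α from 1 gives 1 → 6 → 2 → 3 → 1; that is the 4-cycle (1, 6, 2, 3).
Continuing from each remaining unvisited element yields (1, 6, 2, 3).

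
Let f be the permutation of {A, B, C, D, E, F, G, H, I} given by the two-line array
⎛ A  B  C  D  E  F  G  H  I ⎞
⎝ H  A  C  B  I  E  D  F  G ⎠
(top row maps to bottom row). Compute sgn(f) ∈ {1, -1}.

In disjoint-cycle form the cycle lengths are 8, 1.
A cycle of length ℓ contributes ℓ−1 transpositions, so f is a product of 7 transpositions — odd.

-1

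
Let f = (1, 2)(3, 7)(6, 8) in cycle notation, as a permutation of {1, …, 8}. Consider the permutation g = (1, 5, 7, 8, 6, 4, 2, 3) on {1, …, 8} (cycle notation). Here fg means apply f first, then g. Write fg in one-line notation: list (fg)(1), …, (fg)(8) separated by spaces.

3 5 8 2 7 6 1 4

(fg)(x) = g(f(x)). Computing each image: g(f(1)) = g(2) = 3, g(f(2)) = g(1) = 5, g(f(3)) = g(7) = 8, g(f(4)) = g(4) = 2, g(f(5)) = g(5) = 7, g(f(6)) = g(8) = 6, g(f(7)) = g(3) = 1, g(f(8)) = g(6) = 4.
Hence fg = [3 5 8 2 7 6 1 4].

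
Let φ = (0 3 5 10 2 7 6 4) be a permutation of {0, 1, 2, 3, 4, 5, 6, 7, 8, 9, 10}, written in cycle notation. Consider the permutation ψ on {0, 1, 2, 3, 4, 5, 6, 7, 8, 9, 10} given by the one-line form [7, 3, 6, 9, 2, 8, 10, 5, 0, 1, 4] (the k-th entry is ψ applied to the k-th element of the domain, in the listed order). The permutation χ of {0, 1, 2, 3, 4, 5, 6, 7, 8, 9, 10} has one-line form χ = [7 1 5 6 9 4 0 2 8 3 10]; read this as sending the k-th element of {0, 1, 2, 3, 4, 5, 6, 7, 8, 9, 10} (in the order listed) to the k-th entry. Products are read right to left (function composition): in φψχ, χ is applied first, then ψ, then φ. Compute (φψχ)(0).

10

Apply the permutations in order: χ(0) = 7, then ψ(7) = 5, then φ(5) = 10. So (φψχ)(0) = 10.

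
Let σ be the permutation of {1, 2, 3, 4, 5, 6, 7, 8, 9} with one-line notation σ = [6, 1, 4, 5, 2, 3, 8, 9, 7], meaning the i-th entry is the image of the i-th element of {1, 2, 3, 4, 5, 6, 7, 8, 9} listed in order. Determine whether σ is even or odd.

odd

In disjoint-cycle form the cycle lengths are 6, 3.
A cycle is odd iff its length is even; σ has 1 even-length cycle, so sgn(σ) = (−1)^1 and σ is odd.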